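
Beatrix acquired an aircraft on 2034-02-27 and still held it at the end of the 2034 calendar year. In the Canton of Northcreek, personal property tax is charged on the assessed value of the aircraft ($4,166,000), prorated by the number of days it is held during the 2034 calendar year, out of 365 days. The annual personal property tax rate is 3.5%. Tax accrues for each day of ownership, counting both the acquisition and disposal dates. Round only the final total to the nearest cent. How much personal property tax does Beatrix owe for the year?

$123,039.67

Days held (2034-02-27 to 2034-12-31): 308 out of 365
Tax = $4,166,000 × 3.5% × 308/365 = $123,039.6712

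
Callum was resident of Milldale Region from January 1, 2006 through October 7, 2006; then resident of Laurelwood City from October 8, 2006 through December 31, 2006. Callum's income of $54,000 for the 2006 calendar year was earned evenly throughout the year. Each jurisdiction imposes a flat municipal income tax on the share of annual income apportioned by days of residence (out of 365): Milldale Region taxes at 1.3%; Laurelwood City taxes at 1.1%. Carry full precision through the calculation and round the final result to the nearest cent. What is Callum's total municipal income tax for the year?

Milldale Region, January 1 – October 7, 2006: 280 days → $54,000 × 1.3% × 280/365 = $538.5205
Laurelwood City, October 8 – December 31, 2006: 85 days → $54,000 × 1.1% × 85/365 = $138.3288
Total = $676.8493

$676.85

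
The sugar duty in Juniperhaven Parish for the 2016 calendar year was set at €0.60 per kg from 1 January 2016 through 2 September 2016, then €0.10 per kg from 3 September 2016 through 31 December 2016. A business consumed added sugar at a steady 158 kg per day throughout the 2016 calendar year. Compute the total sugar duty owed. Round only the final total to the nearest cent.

1 January – 2 September 2016: 246 days × 158 kg/day = 38,868 kg at €0.60/kg → €23320.80
3 September – 31 December 2016: 120 days × 158 kg/day = 18,960 kg at €0.10/kg → €1896.00

€25216.80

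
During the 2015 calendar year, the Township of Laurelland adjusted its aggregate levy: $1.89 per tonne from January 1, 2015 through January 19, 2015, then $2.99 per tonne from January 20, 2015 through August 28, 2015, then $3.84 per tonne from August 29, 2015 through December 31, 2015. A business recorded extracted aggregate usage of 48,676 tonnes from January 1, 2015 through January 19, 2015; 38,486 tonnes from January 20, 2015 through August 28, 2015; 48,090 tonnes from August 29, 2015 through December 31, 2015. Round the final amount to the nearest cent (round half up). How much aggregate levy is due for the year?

$391,736.38

January 1 – January 19, 2015: 48,676 tonnes at $1.89/tonne → $91,997.64
January 20 – August 28, 2015: 38,486 tonnes at $2.99/tonne → $115,073.14
August 29 – December 31, 2015: 48,090 tonnes at $3.84/tonne → $184,665.60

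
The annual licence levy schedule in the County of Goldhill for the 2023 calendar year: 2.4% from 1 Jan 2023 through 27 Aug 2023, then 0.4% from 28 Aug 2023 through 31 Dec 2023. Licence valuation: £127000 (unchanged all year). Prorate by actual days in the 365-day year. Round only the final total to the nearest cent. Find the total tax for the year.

1 Jan – 27 Aug 2023: 239 days at 2.4% → £127000 × 2.4% × 239/365 = £1995.8137
28 Aug – 31 Dec 2023: 126 days at 0.4% → £127000 × 0.4% × 126/365 = £175.3644
Total = £2171.1781

£2171.18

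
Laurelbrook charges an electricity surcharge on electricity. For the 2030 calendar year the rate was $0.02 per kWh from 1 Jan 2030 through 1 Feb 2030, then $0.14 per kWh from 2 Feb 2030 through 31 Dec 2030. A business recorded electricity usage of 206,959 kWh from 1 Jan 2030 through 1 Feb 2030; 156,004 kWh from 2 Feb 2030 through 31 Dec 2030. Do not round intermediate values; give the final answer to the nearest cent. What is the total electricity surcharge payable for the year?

$25,979.74

1 Jan – 1 Feb 2030: 206,959 kWh at $0.02/kWh → $4,139.18
2 Feb – 31 Dec 2030: 156,004 kWh at $0.14/kWh → $21,840.56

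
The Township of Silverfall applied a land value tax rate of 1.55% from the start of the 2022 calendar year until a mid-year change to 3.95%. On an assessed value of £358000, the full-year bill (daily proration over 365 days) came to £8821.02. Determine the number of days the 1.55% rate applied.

226 days

Let d = days at the first rate; then 365 − d days at the second rate.
£358000 × [1.55%·d + 3.95%·(365−d)] / 365 = £8821.02
Solving gives d = 226, so the new rate took effect on 15 Aug 2022.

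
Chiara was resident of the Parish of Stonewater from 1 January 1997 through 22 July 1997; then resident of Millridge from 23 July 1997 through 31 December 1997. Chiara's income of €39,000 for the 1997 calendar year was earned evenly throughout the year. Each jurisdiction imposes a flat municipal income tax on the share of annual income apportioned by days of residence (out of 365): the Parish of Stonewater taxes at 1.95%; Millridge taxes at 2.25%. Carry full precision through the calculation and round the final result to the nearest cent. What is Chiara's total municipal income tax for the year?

€812.43

The Parish of Stonewater, 1 January – 22 July 1997: 203 days → €39,000 × 1.95% × 203/365 = €422.9630
Millridge, 23 July – 31 December 1997: 162 days → €39,000 × 2.25% × 162/365 = €389.4658
Total = €812.4288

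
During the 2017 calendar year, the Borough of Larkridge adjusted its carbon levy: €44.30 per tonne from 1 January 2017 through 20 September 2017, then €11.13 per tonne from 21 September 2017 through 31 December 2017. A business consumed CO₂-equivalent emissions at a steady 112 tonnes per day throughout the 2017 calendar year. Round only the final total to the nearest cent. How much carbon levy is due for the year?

€1,432,049.92

1 January – 20 September 2017: 263 days × 112 tonnes/day = 29,456 tonnes at €44.30/tonne → €1,304,900.80
21 September – 31 December 2017: 102 days × 112 tonnes/day = 11,424 tonnes at €11.13/tonne → €127,149.12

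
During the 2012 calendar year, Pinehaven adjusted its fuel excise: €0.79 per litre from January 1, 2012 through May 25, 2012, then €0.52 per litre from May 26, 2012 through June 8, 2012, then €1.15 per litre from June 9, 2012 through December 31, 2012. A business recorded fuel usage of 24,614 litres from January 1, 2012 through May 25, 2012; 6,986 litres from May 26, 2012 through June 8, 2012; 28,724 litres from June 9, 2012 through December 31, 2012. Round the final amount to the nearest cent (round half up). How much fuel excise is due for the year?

January 1 – May 25, 2012: 24,614 litres at €0.79/litre → €19,445.06
May 26 – June 8, 2012: 6,986 litres at €0.52/litre → €3,632.72
June 9 – December 31, 2012: 28,724 litres at €1.15/litre → €33,032.60

€56,110.38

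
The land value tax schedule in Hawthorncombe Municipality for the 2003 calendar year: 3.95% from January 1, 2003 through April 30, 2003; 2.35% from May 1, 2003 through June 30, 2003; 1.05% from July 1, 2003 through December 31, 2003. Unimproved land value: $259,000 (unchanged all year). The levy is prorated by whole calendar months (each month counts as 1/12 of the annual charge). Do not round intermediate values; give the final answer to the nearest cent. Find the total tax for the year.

January 1 – April 30, 2003: 4 months at 3.95% → $259,000 × 3.95% × 4/12 = $3,410.1667
May 1 – June 30, 2003: 2 months at 2.35% → $259,000 × 2.35% × 2/12 = $1,014.4167
July 1 – December 31, 2003: 6 months at 1.05% → $259,000 × 1.05% × 6/12 = $1,359.7500
Total = $5,784.3333

$5,784.33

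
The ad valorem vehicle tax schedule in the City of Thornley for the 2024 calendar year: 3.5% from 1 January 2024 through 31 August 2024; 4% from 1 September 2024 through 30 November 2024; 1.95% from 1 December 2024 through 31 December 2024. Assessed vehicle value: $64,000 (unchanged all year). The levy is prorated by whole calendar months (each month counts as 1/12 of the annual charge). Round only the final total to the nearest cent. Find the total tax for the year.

1 January – 31 August 2024: 8 months at 3.5% → $64,000 × 3.5% × 8/12 = $1,493.3333
1 September – 30 November 2024: 3 months at 4% → $64,000 × 4% × 3/12 = $640.0000
1 December – 31 December 2024: 1 month at 1.95% → $64,000 × 1.95% × 1/12 = $104.0000
Total = $2,237.3333

$2,237.33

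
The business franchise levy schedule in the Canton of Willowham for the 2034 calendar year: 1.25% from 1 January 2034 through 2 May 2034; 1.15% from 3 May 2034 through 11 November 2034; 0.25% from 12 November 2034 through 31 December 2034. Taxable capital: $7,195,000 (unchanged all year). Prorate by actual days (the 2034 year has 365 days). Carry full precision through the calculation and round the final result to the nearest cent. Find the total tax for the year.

1 January – 2 May 2034: 122 days at 1.25% → $7,195,000 × 1.25% × 122/365 = $30,061.3014
3 May – 11 November 2034: 193 days at 1.15% → $7,195,000 × 1.15% × 193/365 = $43,751.5137
12 November – 31 December 2034: 50 days at 0.25% → $7,195,000 × 0.25% × 50/365 = $2,464.0411
Total = $76,276.8562

$76,276.86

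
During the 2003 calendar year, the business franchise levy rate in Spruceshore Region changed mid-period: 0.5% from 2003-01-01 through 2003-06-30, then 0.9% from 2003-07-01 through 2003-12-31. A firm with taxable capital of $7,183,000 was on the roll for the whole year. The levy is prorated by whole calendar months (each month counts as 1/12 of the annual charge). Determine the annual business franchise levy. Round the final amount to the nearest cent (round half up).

2003-01-01 to 2003-06-30: 6 months at 0.5% → $7,183,000 × 0.5% × 6/12 = $17,957.5000
2003-07-01 to 2003-12-31: 6 months at 0.9% → $7,183,000 × 0.9% × 6/12 = $32,323.5000
Total = $50,281.0000

$50,281.00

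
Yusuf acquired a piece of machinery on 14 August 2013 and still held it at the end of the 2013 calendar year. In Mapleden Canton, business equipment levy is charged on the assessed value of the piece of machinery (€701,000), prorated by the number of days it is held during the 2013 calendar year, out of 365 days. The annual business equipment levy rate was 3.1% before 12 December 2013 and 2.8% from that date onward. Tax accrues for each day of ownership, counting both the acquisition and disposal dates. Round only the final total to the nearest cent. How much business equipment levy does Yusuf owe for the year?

€8,219.95

14 August – 11 December 2013: 120 days at 3.1% → €701,000 × 3.1% × 120/365 = €7,144.4384
12 December – 31 December 2013: 20 days at 2.8% → €701,000 × 2.8% × 20/365 = €1,075.5068
Total = €8,219.9452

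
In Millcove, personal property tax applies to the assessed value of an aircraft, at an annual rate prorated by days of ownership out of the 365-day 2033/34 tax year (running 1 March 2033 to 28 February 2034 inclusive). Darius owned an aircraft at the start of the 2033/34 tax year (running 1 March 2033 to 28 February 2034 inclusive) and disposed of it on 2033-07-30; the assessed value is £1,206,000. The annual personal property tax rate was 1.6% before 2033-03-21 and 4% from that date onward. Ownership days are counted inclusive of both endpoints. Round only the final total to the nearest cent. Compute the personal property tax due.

£18,503.01

2033-03-01 to 2033-03-20: 20 days at 1.6% → £1,206,000 × 1.6% × 20/365 = £1,057.3151
2033-03-21 to 2033-07-30: 132 days at 4% → £1,206,000 × 4% × 132/365 = £17,445.6986
Total = £18,503.0137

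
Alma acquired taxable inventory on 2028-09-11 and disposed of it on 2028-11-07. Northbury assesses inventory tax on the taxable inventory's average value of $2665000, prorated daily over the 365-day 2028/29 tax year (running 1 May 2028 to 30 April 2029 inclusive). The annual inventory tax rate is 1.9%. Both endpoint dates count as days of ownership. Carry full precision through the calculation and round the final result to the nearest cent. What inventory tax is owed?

$8046.11

Days held (2028-09-11 to 2028-11-07): 58 out of 365
Tax = $2665000 × 1.9% × 58/365 = $8046.1096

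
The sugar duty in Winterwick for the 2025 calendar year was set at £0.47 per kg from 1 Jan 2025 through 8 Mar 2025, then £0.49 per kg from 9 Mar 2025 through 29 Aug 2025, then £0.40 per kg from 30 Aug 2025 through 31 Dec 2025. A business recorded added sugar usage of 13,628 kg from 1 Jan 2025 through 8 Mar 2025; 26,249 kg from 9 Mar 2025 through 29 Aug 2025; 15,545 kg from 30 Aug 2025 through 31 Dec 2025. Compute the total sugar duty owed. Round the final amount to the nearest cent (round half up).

£25,485.17

1 Jan – 8 Mar 2025: 13,628 kg at £0.47/kg → £6,405.16
9 Mar – 29 Aug 2025: 26,249 kg at £0.49/kg → £12,862.01
30 Aug – 31 Dec 2025: 15,545 kg at £0.40/kg → £6,218.00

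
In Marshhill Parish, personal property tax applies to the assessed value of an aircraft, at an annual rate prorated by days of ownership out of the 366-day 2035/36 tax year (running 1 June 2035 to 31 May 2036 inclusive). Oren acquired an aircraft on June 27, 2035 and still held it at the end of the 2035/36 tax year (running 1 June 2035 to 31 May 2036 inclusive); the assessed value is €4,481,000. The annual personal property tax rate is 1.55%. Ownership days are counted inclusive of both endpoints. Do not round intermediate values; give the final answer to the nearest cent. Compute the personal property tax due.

Days held (June 27, 2035 – May 31, 2036): 340 out of 366
Tax = €4,481,000 × 1.55% × 340/366 = €64,521.5027

€64,521.50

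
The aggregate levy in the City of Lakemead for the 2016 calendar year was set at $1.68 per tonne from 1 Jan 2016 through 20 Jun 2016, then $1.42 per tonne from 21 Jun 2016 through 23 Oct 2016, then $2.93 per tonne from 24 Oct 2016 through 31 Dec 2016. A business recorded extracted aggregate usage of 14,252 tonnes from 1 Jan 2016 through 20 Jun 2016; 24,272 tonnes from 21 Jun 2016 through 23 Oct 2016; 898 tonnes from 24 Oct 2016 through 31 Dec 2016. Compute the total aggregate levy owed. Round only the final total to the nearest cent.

$61,040.74

1 Jan – 20 Jun 2016: 14,252 tonnes at $1.68/tonne → $23,943.36
21 Jun – 23 Oct 2016: 24,272 tonnes at $1.42/tonne → $34,466.24
24 Oct – 31 Dec 2016: 898 tonnes at $2.93/tonne → $2,631.14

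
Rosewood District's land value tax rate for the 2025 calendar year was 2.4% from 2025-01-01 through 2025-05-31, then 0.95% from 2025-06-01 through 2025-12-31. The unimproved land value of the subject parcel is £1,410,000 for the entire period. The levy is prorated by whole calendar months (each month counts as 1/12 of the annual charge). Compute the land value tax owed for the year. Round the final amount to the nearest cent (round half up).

2025-01-01 to 2025-05-31: 5 months at 2.4% → £1,410,000 × 2.4% × 5/12 = £14,100.0000
2025-06-01 to 2025-12-31: 7 months at 0.95% → £1,410,000 × 0.95% × 7/12 = £7,813.7500
Total = £21,913.7500

£21,913.75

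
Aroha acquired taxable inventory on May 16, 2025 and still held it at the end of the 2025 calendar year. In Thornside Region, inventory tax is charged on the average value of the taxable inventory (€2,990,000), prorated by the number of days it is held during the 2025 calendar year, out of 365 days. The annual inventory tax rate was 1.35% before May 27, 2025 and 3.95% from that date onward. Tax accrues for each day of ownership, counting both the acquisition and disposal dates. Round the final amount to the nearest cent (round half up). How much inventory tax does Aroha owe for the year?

€72,079.48

May 16 – May 26, 2025: 11 days at 1.35% → €2,990,000 × 1.35% × 11/365 = €1,216.4795
May 27 – December 31, 2025: 219 days at 3.95% → €2,990,000 × 3.95% × 219/365 = €70,863.0000
Total = €72,079.4795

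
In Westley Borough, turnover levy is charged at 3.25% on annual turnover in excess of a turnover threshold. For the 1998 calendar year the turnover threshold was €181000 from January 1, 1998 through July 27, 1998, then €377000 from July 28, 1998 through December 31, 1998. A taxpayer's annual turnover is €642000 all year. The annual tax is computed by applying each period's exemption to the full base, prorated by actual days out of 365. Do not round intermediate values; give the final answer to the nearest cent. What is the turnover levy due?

January 1 – July 27, 1998: 208 days, exemption €181000 → (€642000 − €181000) × 3.25% × 208/365 = €8537.9726
July 28 – December 31, 1998: 157 days, exemption €377000 → (€642000 − €377000) × 3.25% × 157/365 = €3704.5548
Total = €12242.5274

€12242.53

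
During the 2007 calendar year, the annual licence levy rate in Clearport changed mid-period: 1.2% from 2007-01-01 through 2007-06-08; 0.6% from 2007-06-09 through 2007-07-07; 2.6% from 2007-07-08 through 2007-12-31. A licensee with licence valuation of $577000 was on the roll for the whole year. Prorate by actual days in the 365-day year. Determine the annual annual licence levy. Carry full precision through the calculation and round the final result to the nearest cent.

2007-01-01 to 2007-06-08: 159 days at 1.2% → $577000 × 1.2% × 159/365 = $3016.2082
2007-06-09 to 2007-07-07: 29 days at 0.6% → $577000 × 0.6% × 29/365 = $275.0630
2007-07-08 to 2007-12-31: 177 days at 2.6% → $577000 × 2.6% × 177/365 = $7274.9425
Total = $10566.2137

$10566.21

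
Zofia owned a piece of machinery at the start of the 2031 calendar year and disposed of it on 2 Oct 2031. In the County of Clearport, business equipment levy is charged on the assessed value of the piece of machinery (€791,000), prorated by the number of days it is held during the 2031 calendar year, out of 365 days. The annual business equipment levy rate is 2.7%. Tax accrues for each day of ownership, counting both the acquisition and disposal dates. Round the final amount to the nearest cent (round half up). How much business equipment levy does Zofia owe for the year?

€16,090.89

Days held (1 Jan – 2 Oct 2031): 275 out of 365
Tax = €791,000 × 2.7% × 275/365 = €16,090.8904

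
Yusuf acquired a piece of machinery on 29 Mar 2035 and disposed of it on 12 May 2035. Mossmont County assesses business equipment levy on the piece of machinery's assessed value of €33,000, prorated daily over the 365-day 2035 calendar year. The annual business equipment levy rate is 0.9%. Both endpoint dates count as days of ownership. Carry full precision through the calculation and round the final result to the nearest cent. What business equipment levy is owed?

Days held (29 Mar – 12 May 2035): 45 out of 365
Tax = €33,000 × 0.9% × 45/365 = €36.6164

€36.62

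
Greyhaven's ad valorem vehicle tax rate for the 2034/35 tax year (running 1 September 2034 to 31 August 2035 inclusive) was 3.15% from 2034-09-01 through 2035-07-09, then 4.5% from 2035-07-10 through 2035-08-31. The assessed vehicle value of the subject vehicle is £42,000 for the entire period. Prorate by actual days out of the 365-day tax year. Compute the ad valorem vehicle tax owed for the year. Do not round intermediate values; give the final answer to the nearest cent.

£1,405.33

2034-09-01 to 2035-07-09: 312 days at 3.15% → £42,000 × 3.15% × 312/365 = £1,130.8932
2035-07-10 to 2035-08-31: 53 days at 4.5% → £42,000 × 4.5% × 53/365 = £274.4384
Total = £1,405.3315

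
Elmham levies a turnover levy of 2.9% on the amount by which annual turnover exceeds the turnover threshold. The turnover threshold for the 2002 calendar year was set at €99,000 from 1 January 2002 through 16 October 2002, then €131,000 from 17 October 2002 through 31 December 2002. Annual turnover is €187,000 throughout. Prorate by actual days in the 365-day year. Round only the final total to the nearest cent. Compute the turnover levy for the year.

1 January – 16 October 2002: 289 days, exemption €99,000 → (€187,000 − €99,000) × 2.9% × 289/365 = €2,020.6247
17 October – 31 December 2002: 76 days, exemption €131,000 → (€187,000 − €131,000) × 2.9% × 76/365 = €338.1479
Total = €2,358.7726

€2,358.77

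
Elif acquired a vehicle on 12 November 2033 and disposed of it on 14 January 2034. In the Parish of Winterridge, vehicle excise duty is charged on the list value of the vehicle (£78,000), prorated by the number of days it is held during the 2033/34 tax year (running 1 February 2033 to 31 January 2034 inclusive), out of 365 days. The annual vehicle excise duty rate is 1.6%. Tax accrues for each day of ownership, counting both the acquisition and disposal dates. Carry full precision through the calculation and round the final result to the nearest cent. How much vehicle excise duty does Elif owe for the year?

Days held (12 November 2033 – 14 January 2034): 64 out of 365
Tax = £78,000 × 1.6% × 64/365 = £218.8274

£218.83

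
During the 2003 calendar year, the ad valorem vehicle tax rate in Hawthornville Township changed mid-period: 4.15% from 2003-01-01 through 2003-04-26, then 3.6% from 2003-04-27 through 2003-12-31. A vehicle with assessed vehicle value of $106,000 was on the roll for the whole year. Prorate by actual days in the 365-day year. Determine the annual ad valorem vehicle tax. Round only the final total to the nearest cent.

2003-01-01 to 2003-04-26: 116 days at 4.15% → $106,000 × 4.15% × 116/365 = $1,398.0384
2003-04-27 to 2003-12-31: 249 days at 3.6% → $106,000 × 3.6% × 249/365 = $2,603.2438
Total = $4,001.2822

$4,001.28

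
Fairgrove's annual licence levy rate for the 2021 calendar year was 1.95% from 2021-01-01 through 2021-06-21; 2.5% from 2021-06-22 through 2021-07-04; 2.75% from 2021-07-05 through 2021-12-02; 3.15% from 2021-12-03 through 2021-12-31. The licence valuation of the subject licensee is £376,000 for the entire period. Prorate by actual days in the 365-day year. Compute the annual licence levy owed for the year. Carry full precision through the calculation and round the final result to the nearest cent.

£9,008.55

2021-01-01 to 2021-06-21: 172 days at 1.95% → £376,000 × 1.95% × 172/365 = £3,455.0795
2021-06-22 to 2021-07-04: 13 days at 2.5% → £376,000 × 2.5% × 13/365 = £334.7945
2021-07-05 to 2021-12-02: 151 days at 2.75% → £376,000 × 2.75% × 151/365 = £4,277.6438
2021-12-03 to 2021-12-31: 29 days at 3.15% → £376,000 × 3.15% × 29/365 = £941.0301
Total = £9,008.5479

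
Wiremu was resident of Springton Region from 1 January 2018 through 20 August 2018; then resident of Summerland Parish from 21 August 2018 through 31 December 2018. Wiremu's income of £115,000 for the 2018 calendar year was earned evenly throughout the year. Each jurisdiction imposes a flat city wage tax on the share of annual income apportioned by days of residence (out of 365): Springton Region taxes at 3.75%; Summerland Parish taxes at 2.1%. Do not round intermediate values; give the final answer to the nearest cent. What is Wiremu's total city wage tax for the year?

Springton Region, 1 January – 20 August 2018: 232 days → £115,000 × 3.75% × 232/365 = £2,741.0959
Summerland Parish, 21 August – 31 December 2018: 133 days → £115,000 × 2.1% × 133/365 = £879.9863
Total = £3,621.0822

£3,621.08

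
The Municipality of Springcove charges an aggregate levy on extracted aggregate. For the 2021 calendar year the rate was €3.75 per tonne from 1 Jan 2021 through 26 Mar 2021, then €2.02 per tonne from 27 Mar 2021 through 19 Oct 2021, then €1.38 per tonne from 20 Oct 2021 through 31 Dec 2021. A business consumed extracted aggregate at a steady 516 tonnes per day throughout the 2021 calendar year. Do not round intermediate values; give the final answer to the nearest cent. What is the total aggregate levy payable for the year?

€432217.08

1 Jan – 26 Mar 2021: 85 days × 516 tonnes/day = 43,860 tonnes at €3.75/tonne → €164475.00
27 Mar – 19 Oct 2021: 207 days × 516 tonnes/day = 106,812 tonnes at €2.02/tonne → €215760.24
20 Oct – 31 Dec 2021: 73 days × 516 tonnes/day = 37,668 tonnes at €1.38/tonne → €51981.84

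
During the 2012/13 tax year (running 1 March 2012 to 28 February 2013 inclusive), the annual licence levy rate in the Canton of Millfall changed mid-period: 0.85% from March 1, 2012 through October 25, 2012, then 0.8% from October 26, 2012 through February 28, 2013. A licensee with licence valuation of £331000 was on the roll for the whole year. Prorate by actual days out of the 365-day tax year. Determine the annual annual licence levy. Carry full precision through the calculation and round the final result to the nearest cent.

£2756.37

March 1 – October 25, 2012: 239 days at 0.85% → £331000 × 0.85% × 239/365 = £1842.2644
October 26, 2012 – February 28, 2013: 126 days at 0.8% → £331000 × 0.8% × 126/365 = £914.1041
Total = £2756.3685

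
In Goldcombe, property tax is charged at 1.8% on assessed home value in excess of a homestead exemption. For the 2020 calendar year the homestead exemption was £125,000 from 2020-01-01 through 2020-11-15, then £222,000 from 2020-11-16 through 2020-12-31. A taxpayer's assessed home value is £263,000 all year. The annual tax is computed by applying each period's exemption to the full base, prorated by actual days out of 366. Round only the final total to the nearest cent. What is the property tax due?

2020-01-01 to 2020-11-15: 320 days, exemption £125,000 → (£263,000 − £125,000) × 1.8% × 320/366 = £2,171.8033
2020-11-16 to 2020-12-31: 46 days, exemption £222,000 → (£263,000 − £222,000) × 1.8% × 46/366 = £92.7541
Total = £2,264.5574

£2,264.56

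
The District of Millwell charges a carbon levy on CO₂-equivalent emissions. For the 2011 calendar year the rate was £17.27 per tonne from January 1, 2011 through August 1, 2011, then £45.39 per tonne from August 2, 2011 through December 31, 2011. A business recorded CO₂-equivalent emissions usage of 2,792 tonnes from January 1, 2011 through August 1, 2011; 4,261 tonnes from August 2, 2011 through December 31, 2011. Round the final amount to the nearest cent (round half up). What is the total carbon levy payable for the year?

January 1 – August 1, 2011: 2,792 tonnes at £17.27/tonne → £48,217.84
August 2 – December 31, 2011: 4,261 tonnes at £45.39/tonne → £193,406.79

£241,624.63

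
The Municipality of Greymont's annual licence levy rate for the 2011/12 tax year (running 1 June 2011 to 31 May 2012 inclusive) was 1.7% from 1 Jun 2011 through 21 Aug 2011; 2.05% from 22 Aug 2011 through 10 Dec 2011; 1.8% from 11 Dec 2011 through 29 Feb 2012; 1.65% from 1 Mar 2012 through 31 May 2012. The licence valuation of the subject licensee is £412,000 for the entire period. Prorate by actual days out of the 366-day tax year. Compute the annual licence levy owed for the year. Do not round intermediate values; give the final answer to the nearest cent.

£7,480.73

1 Jun – 21 Aug 2011: 82 days at 1.7% → £412,000 × 1.7% × 82/366 = £1,569.2022
22 Aug – 10 Dec 2011: 111 days at 2.05% → £412,000 × 2.05% × 111/366 = £2,561.4918
11 Dec 2011 – 29 Feb 2012: 81 days at 1.8% → £412,000 × 1.8% × 81/366 = £1,641.2459
1 Mar – 31 May 2012: 92 days at 1.65% → £412,000 × 1.65% × 92/366 = £1,708.7869
Total = £7,480.7268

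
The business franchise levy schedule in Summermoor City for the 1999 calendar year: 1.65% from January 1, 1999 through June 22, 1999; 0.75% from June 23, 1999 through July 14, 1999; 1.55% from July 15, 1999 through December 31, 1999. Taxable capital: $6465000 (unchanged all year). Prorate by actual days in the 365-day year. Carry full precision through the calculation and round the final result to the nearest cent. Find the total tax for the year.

January 1 – June 22, 1999: 173 days at 1.65% → $6465000 × 1.65% × 173/365 = $50559.8425
June 23 – July 14, 1999: 22 days at 0.75% → $6465000 × 0.75% × 22/365 = $2922.5342
July 15 – December 31, 1999: 170 days at 1.55% → $6465000 × 1.55% × 170/365 = $46671.9863
Total = $100154.3630

$100154.36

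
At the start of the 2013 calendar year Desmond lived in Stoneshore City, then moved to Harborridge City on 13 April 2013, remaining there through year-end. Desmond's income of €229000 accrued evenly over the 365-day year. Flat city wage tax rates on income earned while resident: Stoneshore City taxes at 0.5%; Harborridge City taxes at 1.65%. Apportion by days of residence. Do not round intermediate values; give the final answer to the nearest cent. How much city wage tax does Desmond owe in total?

€3042.56

Stoneshore City, 1 January – 12 April 2013: 102 days → €229000 × 0.5% × 102/365 = €319.9726
Harborridge City, 13 April – 31 December 2013: 263 days → €229000 × 1.65% × 263/365 = €2722.5904
Total = €3042.5630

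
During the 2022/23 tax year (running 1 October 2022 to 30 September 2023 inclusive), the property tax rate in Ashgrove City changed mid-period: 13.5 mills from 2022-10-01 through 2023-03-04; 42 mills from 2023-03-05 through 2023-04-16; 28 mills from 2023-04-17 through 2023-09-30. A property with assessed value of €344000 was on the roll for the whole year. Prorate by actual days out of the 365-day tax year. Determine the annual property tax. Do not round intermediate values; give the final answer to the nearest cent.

2022-10-01 to 2023-03-04: 155 days at 13.5 mills → €344000 × 1.35% × 155/365 = €1972.1096
2023-03-05 to 2023-04-16: 43 days at 42 mills → €344000 × 4.2% × 43/365 = €1702.0932
2023-04-17 to 2023-09-30: 167 days at 28 mills → €344000 × 2.8% × 167/365 = €4406.9699
Total = €8081.1726

€8081.17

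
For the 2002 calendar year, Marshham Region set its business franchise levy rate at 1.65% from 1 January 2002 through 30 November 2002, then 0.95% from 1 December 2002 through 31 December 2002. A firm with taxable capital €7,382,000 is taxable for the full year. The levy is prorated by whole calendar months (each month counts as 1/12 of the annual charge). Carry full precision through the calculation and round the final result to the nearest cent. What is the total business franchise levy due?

€117,496.83

1 January – 30 November 2002: 11 months at 1.65% → €7,382,000 × 1.65% × 11/12 = €111,652.7500
1 December – 31 December 2002: 1 month at 0.95% → €7,382,000 × 0.95% × 1/12 = €5,844.0833
Total = €117,496.8333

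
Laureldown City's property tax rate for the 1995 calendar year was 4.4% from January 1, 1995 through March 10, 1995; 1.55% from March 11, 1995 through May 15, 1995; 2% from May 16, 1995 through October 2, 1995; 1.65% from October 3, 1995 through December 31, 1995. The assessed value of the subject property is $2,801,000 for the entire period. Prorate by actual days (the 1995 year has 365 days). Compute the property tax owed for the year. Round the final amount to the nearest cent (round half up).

$64,031.63

January 1 – March 10, 1995: 69 days at 4.4% → $2,801,000 × 4.4% × 69/365 = $23,298.1808
March 11 – May 15, 1995: 66 days at 1.55% → $2,801,000 × 1.55% × 66/365 = $7,850.4740
May 16 – October 2, 1995: 140 days at 2% → $2,801,000 × 2% × 140/365 = $21,487.1233
October 3 – December 31, 1995: 90 days at 1.65% → $2,801,000 × 1.65% × 90/365 = $11,395.8493
Total = $64,031.6274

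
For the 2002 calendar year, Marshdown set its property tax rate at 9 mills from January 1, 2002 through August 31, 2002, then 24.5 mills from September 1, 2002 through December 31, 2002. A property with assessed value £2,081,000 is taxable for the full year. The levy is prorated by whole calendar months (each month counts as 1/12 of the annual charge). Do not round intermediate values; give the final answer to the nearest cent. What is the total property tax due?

January 1 – August 31, 2002: 8 months at 9 mills → £2,081,000 × 0.9% × 8/12 = £12,486.0000
September 1 – December 31, 2002: 4 months at 24.5 mills → £2,081,000 × 2.45% × 4/12 = £16,994.8333
Total = £29,480.8333

£29,480.83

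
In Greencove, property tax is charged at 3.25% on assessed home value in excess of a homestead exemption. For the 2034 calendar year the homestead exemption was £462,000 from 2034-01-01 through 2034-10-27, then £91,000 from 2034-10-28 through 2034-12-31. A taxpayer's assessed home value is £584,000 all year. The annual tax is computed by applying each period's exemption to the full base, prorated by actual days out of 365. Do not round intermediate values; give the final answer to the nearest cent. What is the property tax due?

2034-01-01 to 2034-10-27: 300 days, exemption £462,000 → (£584,000 − £462,000) × 3.25% × 300/365 = £3,258.9041
2034-10-28 to 2034-12-31: 65 days, exemption £91,000 → (£584,000 − £91,000) × 3.25% × 65/365 = £2,853.3219
Total = £6,112.2260

£6,112.23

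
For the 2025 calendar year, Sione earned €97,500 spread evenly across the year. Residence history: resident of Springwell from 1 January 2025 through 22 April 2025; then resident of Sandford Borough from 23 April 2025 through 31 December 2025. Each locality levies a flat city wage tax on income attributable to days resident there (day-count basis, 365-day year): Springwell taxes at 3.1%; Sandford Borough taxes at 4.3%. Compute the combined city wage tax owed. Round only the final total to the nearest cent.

Springwell, 1 January – 22 April 2025: 112 days → €97,500 × 3.1% × 112/365 = €927.4521
Sandford Borough, 23 April – 31 December 2025: 253 days → €97,500 × 4.3% × 253/365 = €2,906.0342
Total = €3,833.4863

€3,833.49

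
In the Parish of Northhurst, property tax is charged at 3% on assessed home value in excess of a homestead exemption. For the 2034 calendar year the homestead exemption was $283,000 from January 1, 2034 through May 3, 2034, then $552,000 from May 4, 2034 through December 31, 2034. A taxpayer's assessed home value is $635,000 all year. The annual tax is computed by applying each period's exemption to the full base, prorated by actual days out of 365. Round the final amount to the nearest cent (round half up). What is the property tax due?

$5,209.48

January 1 – May 3, 2034: 123 days, exemption $283,000 → ($635,000 − $283,000) × 3% × 123/365 = $3,558.5753
May 4 – December 31, 2034: 242 days, exemption $552,000 → ($635,000 − $552,000) × 3% × 242/365 = $1,650.9041
Total = $5,209.4795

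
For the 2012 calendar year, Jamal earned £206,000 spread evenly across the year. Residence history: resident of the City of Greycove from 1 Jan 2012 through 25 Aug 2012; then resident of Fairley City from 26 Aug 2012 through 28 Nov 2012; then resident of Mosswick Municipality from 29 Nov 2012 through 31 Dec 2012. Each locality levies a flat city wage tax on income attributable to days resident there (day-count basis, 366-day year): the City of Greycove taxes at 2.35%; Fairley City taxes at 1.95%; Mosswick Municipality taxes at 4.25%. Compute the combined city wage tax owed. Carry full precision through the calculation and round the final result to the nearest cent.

£4,980.02

The City of Greycove, 1 Jan – 25 Aug 2012: 238 days → £206,000 × 2.35% × 238/366 = £3,147.9727
Fairley City, 26 Aug – 28 Nov 2012: 95 days → £206,000 × 1.95% × 95/366 = £1,042.6639
Mosswick Municipality, 29 Nov – 31 Dec 2012: 33 days → £206,000 × 4.25% × 33/366 = £789.3852
Total = £4,980.0219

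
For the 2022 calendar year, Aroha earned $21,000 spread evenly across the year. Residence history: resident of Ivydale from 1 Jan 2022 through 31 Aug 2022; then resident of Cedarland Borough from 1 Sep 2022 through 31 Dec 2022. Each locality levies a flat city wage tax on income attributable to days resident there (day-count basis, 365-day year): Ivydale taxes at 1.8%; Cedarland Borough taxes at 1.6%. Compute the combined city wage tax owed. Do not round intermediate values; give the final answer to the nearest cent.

Ivydale, 1 Jan – 31 Aug 2022: 243 days → $21,000 × 1.8% × 243/365 = $251.6548
Cedarland Borough, 1 Sep – 31 Dec 2022: 122 days → $21,000 × 1.6% × 122/365 = $112.3068
Total = $363.9616

$363.96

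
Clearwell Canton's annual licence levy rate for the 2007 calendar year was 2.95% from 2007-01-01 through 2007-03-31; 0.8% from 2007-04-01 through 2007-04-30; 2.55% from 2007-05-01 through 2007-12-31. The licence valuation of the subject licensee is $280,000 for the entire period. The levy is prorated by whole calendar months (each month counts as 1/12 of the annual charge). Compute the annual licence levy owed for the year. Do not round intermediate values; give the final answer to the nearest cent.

2007-01-01 to 2007-03-31: 3 months at 2.95% → $280,000 × 2.95% × 3/12 = $2,065.0000
2007-04-01 to 2007-04-30: 1 month at 0.8% → $280,000 × 0.8% × 1/12 = $186.6667
2007-05-01 to 2007-12-31: 8 months at 2.55% → $280,000 × 2.55% × 8/12 = $4,760.0000
Total = $7,011.6667

$7,011.67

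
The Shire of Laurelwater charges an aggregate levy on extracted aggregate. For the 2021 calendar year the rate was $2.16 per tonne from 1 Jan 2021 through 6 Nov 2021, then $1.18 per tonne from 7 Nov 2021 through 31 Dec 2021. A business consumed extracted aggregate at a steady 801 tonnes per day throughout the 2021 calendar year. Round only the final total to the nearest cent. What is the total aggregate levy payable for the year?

1 Jan – 6 Nov 2021: 310 days × 801 tonnes/day = 248,310 tonnes at $2.16/tonne → $536,349.60
7 Nov – 31 Dec 2021: 55 days × 801 tonnes/day = 44,055 tonnes at $1.18/tonne → $51,984.90

$588,334.50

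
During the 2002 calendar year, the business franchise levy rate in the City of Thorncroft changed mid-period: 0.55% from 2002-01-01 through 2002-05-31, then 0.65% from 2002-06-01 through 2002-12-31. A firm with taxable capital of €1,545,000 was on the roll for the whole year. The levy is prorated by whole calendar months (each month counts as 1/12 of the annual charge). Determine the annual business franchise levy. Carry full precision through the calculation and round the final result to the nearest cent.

2002-01-01 to 2002-05-31: 5 months at 0.55% → €1,545,000 × 0.55% × 5/12 = €3,540.6250
2002-06-01 to 2002-12-31: 7 months at 0.65% → €1,545,000 × 0.65% × 7/12 = €5,858.1250
Total = €9,398.7500

€9,398.75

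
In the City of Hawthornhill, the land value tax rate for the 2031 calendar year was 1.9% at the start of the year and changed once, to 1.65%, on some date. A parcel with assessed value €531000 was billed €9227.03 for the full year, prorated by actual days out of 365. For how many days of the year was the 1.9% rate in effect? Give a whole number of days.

128 days

Let d = days at the first rate; then 365 − d days at the second rate.
€531000 × [1.9%·d + 1.65%·(365−d)] / 365 = €9227.03
Solving gives d = 128, so the new rate took effect on 9 May 2031.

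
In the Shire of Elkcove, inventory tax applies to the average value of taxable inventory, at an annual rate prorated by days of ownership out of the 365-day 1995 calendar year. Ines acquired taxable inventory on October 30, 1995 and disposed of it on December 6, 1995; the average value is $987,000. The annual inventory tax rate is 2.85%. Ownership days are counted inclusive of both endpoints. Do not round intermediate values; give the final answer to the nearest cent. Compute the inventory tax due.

$2,928.55

Days held (October 30 – December 6, 1995): 38 out of 365
Tax = $987,000 × 2.85% × 38/365 = $2,928.5507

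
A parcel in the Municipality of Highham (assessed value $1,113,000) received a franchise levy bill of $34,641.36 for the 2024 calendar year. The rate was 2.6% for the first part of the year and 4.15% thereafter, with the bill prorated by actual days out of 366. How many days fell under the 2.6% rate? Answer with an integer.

245 days

Let d = days at the first rate; then 366 − d days at the second rate.
$1,113,000 × [2.6%·d + 4.15%·(366−d)] / 366 = $34,641.36
Solving gives d = 245, so the new rate took effect on September 2, 2024.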